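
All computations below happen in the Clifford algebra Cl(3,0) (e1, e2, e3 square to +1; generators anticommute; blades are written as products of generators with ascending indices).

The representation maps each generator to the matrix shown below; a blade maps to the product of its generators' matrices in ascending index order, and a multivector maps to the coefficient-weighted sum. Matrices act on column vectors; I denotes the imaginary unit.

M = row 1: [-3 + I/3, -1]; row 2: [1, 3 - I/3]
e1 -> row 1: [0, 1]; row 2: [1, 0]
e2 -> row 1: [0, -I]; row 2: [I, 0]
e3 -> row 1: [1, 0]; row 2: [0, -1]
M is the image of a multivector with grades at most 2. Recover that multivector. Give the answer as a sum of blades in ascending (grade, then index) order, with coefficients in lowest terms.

Method: 1, rho(e1), rho(e2), rho(e3) form a trace-orthogonal basis of the 2x2 complex matrices (tr(X Y) = 2 if X = Y, else 0), so M = m0*1 + m1*rho(e1) + m2*rho(e2) + m3*rho(e3) with m0 = tr(M)/2 = 0, m1 = tr(M rho(e1))/2 = 0, m2 = tr(M rho(e2))/2 = -I, m3 = tr(M rho(e3))/2 = -3 + I/3.
Multiplying table entries, the bivector images are rho(e1 e2) = I*rho(e3), rho(e1 e3) = -I*rho(e2), rho(e2 e3) = I*rho(e1); with real blade coefficients the real parts of m0..m3 are the coefficients of 1, e1, e2, e3 and the imaginary parts give the bivectors (e2 e3: Im m1, e1 e3: -Im m2, e1 e2: Im m3).
Answer: -3*e3 + 1/3*e1 e2 + e1 e3


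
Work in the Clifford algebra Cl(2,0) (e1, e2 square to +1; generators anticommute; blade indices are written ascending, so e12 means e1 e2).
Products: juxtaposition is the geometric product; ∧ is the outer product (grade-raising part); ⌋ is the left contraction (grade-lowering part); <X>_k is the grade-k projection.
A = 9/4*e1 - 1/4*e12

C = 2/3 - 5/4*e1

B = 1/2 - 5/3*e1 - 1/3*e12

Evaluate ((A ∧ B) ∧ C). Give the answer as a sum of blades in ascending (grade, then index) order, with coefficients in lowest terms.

step 1: 9/8*e1 - 1/8*e12
step 2: 3/4*e1 - 1/12*e12
Answer: 3/4*e1 - 1/12*e12


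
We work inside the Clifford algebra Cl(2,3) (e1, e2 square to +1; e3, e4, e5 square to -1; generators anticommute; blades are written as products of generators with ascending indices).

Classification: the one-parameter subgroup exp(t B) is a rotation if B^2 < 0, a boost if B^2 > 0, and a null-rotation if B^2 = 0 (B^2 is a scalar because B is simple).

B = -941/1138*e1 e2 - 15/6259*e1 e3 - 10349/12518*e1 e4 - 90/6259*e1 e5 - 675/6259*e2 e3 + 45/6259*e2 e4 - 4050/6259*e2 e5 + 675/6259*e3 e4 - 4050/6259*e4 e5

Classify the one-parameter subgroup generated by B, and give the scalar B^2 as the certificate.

B^2 term by term: the squares give (-941/1138)^2*(e1 e2)^2 + (-15/6259)^2*(e1 e3)^2 + (-10349/12518)^2*(e1 e4)^2 + (-90/6259)^2*(e1 e5)^2 + (-675/6259)^2*(e2 e3)^2 + (45/6259)^2*(e2 e4)^2 + (-4050/6259)^2*(e2 e5)^2 + (675/6259)^2*(e3 e4)^2 + (-4050/6259)^2*(e4 e5)^2 = 885481/1295044*(-1) + 225/39175081*(+1) + 107101801/156700324*(+1) + 8100/39175081*(+1) + 455625/39175081*(+1) + 2025/39175081*(+1) + 16402500/39175081*(+1) + 455625/39175081*(-1) + 16402500/39175081*(-1) = 0 (each basis 2-blade squares to minus the product of its generators' squares); cross terms between blades sharing an index anticommute and cancel; the commuting (index-disjoint) pairs give grade-4 terms 2*c*c'*(blade product), which cancel blade by blade — e1 e2 e3 e4: -635175/3561371 + 1350/39175081 + 6985575/39175081 = 0; e1 e2 e3 e5: -121500/39175081 + 121500/39175081 = 0; e1 e2 e4 e5: 3811050/3561371 - 41913450/39175081 - 8100/39175081 = 0; e1 e3 e4 e5: 121500/39175081 - 121500/39175081 = 0; e2 e3 e4 e5: 5467500/39175081 - 5467500/39175081 = 0 — confirming B is simple. So B^2 = 0.
Answer: null-rotation, certificate B^2 = 0. No conjugation can change B^2 = 0; the sign gives the class.


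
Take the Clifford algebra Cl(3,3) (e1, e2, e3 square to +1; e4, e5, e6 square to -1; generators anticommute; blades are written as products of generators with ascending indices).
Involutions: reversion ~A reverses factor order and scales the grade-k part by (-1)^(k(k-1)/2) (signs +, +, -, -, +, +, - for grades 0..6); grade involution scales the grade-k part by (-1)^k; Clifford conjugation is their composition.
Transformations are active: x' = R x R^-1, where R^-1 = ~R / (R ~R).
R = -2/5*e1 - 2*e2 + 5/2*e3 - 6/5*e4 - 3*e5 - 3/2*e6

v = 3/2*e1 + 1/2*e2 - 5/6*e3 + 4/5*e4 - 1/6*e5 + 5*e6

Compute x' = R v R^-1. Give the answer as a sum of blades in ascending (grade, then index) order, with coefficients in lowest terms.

~R = -2/5*e1 - 2*e2 + 5/2*e3 - 6/5*e4 - 3*e5 - 3/2*e6, and R ~R = -57/25, so R^-1 = ~R / (-57/25).
R v = 1283/300 + 14/5*e1 e2 - 41/12*e1 e3 + 37/25*e1 e4 + 137/30*e1 e5 + 1/4*e1 e6 + 5/12*e2 e3 - e2 e4 + 11/6*e2 e5 - 37/4*e2 e6 + e3 e4 - 35/12*e3 e5 + 45/4*e3 e6 + 13/5*e4 e5 - 24/5*e4 e6 - 61/4*e5 e6
Answer: 1/1710*e1 + 2395/342*e2 - 5845/684*e3 + 211/57*e4 + 217/19*e5 + 143/228*e6


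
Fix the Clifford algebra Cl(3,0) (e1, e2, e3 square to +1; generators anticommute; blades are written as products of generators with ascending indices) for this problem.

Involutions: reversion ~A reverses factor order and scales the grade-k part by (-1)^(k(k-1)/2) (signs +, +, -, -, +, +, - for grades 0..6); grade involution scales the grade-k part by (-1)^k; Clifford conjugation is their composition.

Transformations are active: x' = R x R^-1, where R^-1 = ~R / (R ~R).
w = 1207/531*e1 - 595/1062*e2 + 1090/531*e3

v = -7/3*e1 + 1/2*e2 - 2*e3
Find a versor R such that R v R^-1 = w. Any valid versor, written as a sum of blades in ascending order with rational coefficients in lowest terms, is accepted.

Here q(v) = q(w) = 349/36; the classical choice R = v + w = -32/531*e1 - 32/531*e2 + 28/531*e3 then realises v -> w under the sandwich.
Answer: -32/531*e1 - 32/531*e2 + 28/531*e3


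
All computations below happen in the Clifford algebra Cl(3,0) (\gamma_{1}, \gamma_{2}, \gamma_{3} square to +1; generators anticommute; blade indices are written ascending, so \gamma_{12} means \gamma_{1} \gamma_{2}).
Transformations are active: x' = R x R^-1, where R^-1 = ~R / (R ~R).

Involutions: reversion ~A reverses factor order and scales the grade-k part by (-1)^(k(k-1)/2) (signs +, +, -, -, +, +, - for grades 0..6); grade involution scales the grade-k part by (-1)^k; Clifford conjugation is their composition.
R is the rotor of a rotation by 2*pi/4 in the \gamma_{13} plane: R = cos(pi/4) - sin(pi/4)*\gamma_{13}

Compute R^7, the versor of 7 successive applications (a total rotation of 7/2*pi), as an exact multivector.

The rotor phase is half the rotation angle and phases add under composition, so 7 steps in the \gamma_{13} plane accumulate phase 7*(pi/4) = \frac{7 \pi}{4}: R^7 = cos(\frac{7 \pi}{4}) - sin(\frac{7 \pi}{4})*\gamma_{13}.
cos(\frac{7 \pi}{4}) = \frac{\sqrt{2}}{2} and sin(\frac{7 \pi}{4}) = - \frac{\sqrt{2}}{2}, so R^7 = \frac{\sqrt{2}}{2} + \frac{\sqrt{2}}{2} \gamma_{13}. The net rotation is 3/2*pi (after discarding 1 full turn, each of which contributes a factor -1 to the rotor); the rotor keeps the half-angle phase exactly.
Answer: \frac{\sqrt{2}}{2} + \frac{\sqrt{2}}{2} \gamma_{13}


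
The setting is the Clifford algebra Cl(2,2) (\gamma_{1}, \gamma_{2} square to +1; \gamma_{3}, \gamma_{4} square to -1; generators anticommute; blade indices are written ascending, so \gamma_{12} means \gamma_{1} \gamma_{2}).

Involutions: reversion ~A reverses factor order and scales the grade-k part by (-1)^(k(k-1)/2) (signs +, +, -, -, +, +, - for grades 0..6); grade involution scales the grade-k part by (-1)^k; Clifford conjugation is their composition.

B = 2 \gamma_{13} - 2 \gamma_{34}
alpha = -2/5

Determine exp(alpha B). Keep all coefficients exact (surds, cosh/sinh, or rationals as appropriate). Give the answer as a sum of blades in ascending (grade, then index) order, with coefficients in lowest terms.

B^2 term by term: the squares give (2)^2*(\gamma_{13})^2 + (-2)^2*(\gamma_{34})^2 = 4*(+1) + 4*(-1) = 0 (each basis 2-blade squares to minus the product of its generators' squares); cross terms between blades sharing an index anticommute and cancel. So B^2 = 0.
B^2 = 0, hence only two terms survive: exp(alpha B) = 1 + alpha B (parabolic case).
Answer: 1 - \frac{4}{5} \gamma_{13} + \frac{4}{5} \gamma_{34}


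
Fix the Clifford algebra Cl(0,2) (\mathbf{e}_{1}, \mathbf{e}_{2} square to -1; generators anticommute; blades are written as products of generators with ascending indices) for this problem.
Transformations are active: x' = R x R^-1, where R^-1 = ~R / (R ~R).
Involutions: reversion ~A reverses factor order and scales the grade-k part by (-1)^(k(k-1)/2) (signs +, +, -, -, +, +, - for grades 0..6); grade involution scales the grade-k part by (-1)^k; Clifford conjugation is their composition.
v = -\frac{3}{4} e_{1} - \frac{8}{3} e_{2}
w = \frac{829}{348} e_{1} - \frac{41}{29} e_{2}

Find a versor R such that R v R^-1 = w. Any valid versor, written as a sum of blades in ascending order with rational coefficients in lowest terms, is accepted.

The midline construction: v and w both square to -\frac{1105}{144}, so reflecting in their sum \frac{142}{87} e_{1} - \frac{355}{87} e_{2} exchanges them.
Answer: \frac{142}{87} e_{1} - \frac{355}{87} e_{2}


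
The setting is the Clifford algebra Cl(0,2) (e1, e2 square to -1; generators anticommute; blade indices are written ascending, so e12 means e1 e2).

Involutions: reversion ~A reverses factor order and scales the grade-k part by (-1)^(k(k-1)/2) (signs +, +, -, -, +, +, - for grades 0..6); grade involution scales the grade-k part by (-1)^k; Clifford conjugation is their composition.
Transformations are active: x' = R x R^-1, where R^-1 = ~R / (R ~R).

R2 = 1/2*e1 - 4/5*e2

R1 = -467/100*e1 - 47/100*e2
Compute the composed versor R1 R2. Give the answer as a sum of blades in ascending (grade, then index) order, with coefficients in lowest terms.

Distribute over the terms of R1 (each basis-blade product reordered to ascending indices, repeated generators contracted through their squares):
(-467/100*e1) R2 = 467/200 + 467/125*e12
(-47/100*e2) R2 = -47/125 + 47/200*e12
Summing the partial products and collecting blades:
Answer: 1959/1000 + 3971/1000*e12


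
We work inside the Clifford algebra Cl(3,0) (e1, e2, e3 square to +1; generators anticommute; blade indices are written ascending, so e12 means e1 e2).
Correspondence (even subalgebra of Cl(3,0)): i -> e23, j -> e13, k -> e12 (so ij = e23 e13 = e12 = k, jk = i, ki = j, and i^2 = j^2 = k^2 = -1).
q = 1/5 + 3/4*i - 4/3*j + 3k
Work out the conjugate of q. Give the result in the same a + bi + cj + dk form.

In blades: q = 1/5 + 3*e12 - 4/3*e13 + 3/4*e23.
Quaternion conjugation is reversion on the even subalgebra: the scalar is fixed and every grade-2 blade flips sign, giving 1/5 - 3*e12 + 4/3*e13 - 3/4*e23; translating back:
Answer: 1/5 - 3/4*i + 4/3*j - 3k


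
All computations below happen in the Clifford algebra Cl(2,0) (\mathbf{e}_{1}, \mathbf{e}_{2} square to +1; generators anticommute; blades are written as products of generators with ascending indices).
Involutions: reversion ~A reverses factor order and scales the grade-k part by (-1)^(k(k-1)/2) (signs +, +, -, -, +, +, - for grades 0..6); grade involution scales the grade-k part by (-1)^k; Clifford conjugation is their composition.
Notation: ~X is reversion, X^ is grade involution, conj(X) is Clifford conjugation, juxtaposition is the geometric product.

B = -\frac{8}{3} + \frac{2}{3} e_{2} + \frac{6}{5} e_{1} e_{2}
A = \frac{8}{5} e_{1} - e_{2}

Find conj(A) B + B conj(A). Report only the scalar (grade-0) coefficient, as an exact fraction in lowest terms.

first term: \frac{2}{3} + \frac{46}{15} e_{1} - \frac{344}{75} e_{2} - \frac{16}{15} e_{1} e_{2}
second term: \frac{2}{3} + \frac{82}{15} e_{1} - \frac{56}{75} e_{2} + \frac{16}{15} e_{1} e_{2}
Answer: \frac{4}{3}


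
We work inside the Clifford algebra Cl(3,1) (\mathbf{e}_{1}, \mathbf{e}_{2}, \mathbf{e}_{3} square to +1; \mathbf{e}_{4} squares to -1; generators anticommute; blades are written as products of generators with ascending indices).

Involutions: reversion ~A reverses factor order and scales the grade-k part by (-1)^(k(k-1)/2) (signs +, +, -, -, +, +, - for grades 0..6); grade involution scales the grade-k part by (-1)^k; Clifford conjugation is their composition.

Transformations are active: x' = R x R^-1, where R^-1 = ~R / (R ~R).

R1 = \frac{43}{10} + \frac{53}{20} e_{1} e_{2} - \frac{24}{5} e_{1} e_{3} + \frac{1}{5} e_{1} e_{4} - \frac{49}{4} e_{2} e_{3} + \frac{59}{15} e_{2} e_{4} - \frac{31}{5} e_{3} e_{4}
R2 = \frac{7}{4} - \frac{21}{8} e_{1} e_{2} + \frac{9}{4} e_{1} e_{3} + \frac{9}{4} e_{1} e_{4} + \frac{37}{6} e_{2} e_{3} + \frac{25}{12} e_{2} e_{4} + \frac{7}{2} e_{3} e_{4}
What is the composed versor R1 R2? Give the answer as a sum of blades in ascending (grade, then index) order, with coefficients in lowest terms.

Distribute over the grade parts of R1 (each basis-blade product reordered to ascending indices, repeated generators contracted through their squares):
<R1>_0 (= \frac{43}{10}) R2 = \frac{301}{40} - \frac{903}{80} e_{1} e_{2} + \frac{387}{40} e_{1} e_{3} + \frac{387}{40} e_{1} e_{4} + \frac{1591}{60} e_{2} e_{3} + \frac{215}{24} e_{2} e_{4} + \frac{301}{20} e_{3} e_{4}
<R1>_2 (= \frac{53}{20} e_{1} e_{2} - \frac{24}{5} e_{1} e_{3} + \frac{1}{5} e_{1} e_{4} - \frac{49}{4} e_{2} e_{3} + \frac{59}{15} e_{2} e_{4} - \frac{31}{5} e_{3} e_{4}) R2 = \frac{115549}{1440} - \frac{211}{120} e_{1} e_{2} - \frac{4591}{480} e_{1} e_{3} + \frac{3203}{240} e_{1} e_{4} + \frac{713}{60} e_{2} e_{3} - \frac{1019}{240} e_{2} e_{4} + \frac{36127}{720} e_{3} e_{4} + \frac{89}{240} e_{1} e_{2} e_{3} e_{4}
Summing the partial products and collecting blades:
Answer: \frac{25277}{288} - \frac{3131}{240} e_{1} e_{2} + \frac{53}{480} e_{1} e_{3} + \frac{1105}{48} e_{1} e_{4} + \frac{192}{5} e_{2} e_{3} + \frac{377}{80} e_{2} e_{4} + \frac{46963}{720} e_{3} e_{4} + \frac{89}{240} e_{1} e_{2} e_{3} e_{4}


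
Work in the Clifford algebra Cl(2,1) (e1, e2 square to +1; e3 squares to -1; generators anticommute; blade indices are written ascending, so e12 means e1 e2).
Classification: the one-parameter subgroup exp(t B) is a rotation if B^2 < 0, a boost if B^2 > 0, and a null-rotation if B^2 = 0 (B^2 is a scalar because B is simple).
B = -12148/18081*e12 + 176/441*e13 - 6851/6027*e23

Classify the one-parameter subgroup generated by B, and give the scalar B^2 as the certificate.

B^2 term by term: the squares give (-12148/18081)^2*(e12)^2 + (176/441)^2*(e13)^2 + (-6851/6027)^2*(e23)^2 = 147573904/326922561*(-1) + 30976/194481*(+1) + 46936201/36324729*(+1) = 1 (each basis 2-blade squares to minus the product of its generators' squares); cross terms between blades sharing an index anticommute and cancel. So B^2 = 1.
Answer: boost, certificate B^2 = 1. One invariant decides it: the square 1 survives every conjugation, and its sign is exactly the classification.


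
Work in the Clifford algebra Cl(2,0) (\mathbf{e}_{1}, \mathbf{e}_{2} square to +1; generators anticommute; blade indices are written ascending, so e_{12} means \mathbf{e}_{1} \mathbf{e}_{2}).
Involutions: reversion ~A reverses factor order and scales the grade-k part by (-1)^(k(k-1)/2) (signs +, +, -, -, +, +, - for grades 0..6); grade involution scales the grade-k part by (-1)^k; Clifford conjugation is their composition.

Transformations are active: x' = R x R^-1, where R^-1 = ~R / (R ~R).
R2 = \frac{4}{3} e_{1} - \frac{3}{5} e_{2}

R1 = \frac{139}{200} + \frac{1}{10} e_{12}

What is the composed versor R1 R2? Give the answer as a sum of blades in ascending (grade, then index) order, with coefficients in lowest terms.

Distribute over the terms of R1 (each basis-blade product reordered to ascending indices, repeated generators contracted through their squares):
(\frac{139}{200}) R2 = \frac{139}{150} e_{1} - \frac{417}{1000} e_{2}
(\frac{1}{10} e_{12}) R2 = -\frac{3}{50} e_{1} - \frac{2}{15} e_{2}
Summing the partial products and collecting blades:
Answer: \frac{13}{15} e_{1} - \frac{1651}{3000} e_{2}


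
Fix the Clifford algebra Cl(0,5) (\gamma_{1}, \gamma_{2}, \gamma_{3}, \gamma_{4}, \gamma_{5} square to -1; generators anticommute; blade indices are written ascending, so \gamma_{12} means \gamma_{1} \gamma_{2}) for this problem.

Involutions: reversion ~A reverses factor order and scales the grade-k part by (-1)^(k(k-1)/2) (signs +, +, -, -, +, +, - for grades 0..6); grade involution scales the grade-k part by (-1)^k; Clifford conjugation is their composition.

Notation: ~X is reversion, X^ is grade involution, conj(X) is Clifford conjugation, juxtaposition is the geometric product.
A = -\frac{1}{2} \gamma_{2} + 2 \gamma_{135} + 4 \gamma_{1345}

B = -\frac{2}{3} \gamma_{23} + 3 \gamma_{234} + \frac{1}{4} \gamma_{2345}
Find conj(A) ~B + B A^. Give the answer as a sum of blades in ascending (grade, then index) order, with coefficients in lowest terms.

first term: -\frac{1}{3} \gamma_{3} - \gamma_{12} + \frac{3}{2} \gamma_{34} + \frac{1}{2} \gamma_{124} - \frac{32}{3} \gamma_{125} - \frac{1}{8} \gamma_{345} + \frac{26}{3} \gamma_{1245}
second term: -\frac{1}{3} \gamma_{3} + \gamma_{12} - \frac{3}{2} \gamma_{34} - \frac{1}{2} \gamma_{124} + \frac{32}{3} \gamma_{125} + \frac{1}{8} \gamma_{345} + \frac{26}{3} \gamma_{1245}
Answer: -\frac{2}{3} \gamma_{3} + \frac{52}{3} \gamma_{1245}


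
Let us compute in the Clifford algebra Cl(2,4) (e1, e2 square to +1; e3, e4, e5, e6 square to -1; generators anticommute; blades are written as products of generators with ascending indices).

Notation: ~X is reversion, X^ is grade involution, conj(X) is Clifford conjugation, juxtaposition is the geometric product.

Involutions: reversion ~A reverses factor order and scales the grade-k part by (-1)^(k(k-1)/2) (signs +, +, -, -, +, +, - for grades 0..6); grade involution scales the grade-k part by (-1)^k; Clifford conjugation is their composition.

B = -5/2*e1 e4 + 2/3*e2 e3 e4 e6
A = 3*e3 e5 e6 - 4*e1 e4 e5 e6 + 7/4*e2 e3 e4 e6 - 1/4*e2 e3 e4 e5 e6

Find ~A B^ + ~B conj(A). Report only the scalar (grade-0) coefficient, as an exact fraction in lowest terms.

first term: -7/6 - 1/6*e5 + 10*e5 e6 + 2*e2 e4 e5 - 8/3*e1 e2 e3 e5 - 35/8*e1 e2 e3 e6 + 5/8*e1 e2 e3 e5 e6 - 15/2*e1 e3 e4 e5 e6
second term: -7/6 + 1/6*e5 - 10*e5 e6 - 2*e2 e4 e5 - 8/3*e1 e2 e3 e5 - 35/8*e1 e2 e3 e6 - 5/8*e1 e2 e3 e5 e6 - 15/2*e1 e3 e4 e5 e6
Answer: -7/3


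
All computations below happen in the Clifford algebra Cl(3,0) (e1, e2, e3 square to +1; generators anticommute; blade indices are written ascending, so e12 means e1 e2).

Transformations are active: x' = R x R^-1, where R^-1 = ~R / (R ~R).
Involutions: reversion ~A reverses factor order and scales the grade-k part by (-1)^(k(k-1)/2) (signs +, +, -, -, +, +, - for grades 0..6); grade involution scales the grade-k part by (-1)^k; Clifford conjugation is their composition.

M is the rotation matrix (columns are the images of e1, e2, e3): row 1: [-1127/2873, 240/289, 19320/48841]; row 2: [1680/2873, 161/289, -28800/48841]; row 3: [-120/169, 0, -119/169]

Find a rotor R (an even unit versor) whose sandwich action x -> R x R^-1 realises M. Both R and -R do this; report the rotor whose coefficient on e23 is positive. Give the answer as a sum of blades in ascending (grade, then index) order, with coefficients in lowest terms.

Method: write R = a + b12*e12 + b13*e13 + b23*e23 with a^2 + b12^2 + b13^2 + b23^2 = 1 (so R^-1 = ~R). Expanding the columns R e_j ~R gives tr M = 4a^2 - 1 and, from the antisymmetric part, M21 - M12 = -4a*b12, M13 - M31 = 4a*b13, M32 - M23 = -4a*b23.
Here tr M = -26341/48841, so a^2 = (1 + tr M)/4 = 5625/48841 and a = ±75/221. Taking a = 75/221: M21 - M12 = -12000/48841, M13 - M31 = 54000/48841, M32 - M23 = 28800/48841, giving b12 = 40/221, b13 = 180/221, b23 = -96/221, i.e. R = 75/221 + 40/221*e12 + 180/221*e13 - 96/221*e23.
Its e23 coefficient is negative, so report the other preimage -R.
Answer: -75/221 - 40/221*e12 - 180/221*e13 + 96/221*e23. Uniqueness: Spin(3) -> SO(3) maps R and -R to the same rotation of trace -26341/48841; fixing the sign of the e23 coefficient removes the ambiguity.


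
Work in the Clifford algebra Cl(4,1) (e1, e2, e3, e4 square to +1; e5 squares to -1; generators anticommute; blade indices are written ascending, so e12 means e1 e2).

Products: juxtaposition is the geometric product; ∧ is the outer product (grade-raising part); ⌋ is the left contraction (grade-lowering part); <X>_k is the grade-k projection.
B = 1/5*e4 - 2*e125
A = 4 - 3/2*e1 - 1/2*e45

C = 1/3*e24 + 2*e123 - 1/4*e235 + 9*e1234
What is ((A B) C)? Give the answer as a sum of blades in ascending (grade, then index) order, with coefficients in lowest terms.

step 1: 4/5*e4 + 1/10*e5 - 3/10*e14 + 3*e25 - e124 - 8*e125
step 2: 1/3*e1 - 4/15*e2 - 33/4*e3 + 1/10*e12 - 2*e13 + 109/40*e23 - 2*e34 - 16*e35 + e45 - 36/5*e123 + 6*e135 - 8/3*e145 + 3/5*e234 + 1/30*e245 + 72*e345 - 8/5*e1234 - 1/5*e1235 - 107/4*e1345 - 1/5*e2345 + 39/40*e12345
Answer: 1/3*e1 - 4/15*e2 - 33/4*e3 + 1/10*e12 - 2*e13 + 109/40*e23 - 2*e34 - 16*e35 + e45 - 36/5*e123 + 6*e135 - 8/3*e145 + 3/5*e234 + 1/30*e245 + 72*e345 - 8/5*e1234 - 1/5*e1235 - 107/4*e1345 - 1/5*e2345 + 39/40*e12345


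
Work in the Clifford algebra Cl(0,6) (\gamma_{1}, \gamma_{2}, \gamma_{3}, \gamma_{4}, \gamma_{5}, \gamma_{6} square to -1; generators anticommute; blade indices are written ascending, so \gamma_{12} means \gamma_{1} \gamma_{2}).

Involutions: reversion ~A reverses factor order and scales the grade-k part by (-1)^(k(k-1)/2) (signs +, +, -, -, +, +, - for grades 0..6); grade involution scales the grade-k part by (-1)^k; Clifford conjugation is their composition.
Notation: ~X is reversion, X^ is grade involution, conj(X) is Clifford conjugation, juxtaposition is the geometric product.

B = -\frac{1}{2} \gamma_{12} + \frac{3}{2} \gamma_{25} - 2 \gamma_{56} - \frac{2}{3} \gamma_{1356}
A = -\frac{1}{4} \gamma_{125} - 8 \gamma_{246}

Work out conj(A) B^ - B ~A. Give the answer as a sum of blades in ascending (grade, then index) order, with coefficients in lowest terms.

first term: \frac{3}{8} \gamma_{1} - \frac{1}{8} \gamma_{5} - \frac{1}{2} \gamma_{126} + 4 \gamma_{146} - \frac{1}{6} \gamma_{236} + 16 \gamma_{245} - 12 \gamma_{456} - \frac{16}{3} \gamma_{12345}
second term: -\frac{3}{8} \gamma_{1} + \frac{1}{8} \gamma_{5} - \frac{1}{2} \gamma_{126} + 4 \gamma_{146} + \frac{1}{6} \gamma_{236} + 16 \gamma_{245} - 12 \gamma_{456} - \frac{16}{3} \gamma_{12345}
Answer: \frac{3}{4} \gamma_{1} - \frac{1}{4} \gamma_{5} - \frac{1}{3} \gamma_{236}


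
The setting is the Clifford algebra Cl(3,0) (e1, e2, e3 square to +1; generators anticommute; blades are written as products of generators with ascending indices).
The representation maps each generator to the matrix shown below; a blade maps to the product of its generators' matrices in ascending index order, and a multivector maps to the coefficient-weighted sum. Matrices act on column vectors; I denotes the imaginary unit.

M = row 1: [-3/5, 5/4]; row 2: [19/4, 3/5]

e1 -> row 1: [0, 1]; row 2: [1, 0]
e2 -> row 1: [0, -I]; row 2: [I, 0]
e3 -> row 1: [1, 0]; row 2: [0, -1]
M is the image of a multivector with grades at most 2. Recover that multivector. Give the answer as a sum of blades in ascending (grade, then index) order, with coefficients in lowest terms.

Method: 1, rho(e1), rho(e2), rho(e3) form a trace-orthogonal basis of the 2x2 complex matrices (tr(X Y) = 2 if X = Y, else 0), so M = m0*1 + m1*rho(e1) + m2*rho(e2) + m3*rho(e3) with m0 = tr(M)/2 = 0, m1 = tr(M rho(e1))/2 = 3, m2 = tr(M rho(e2))/2 = -7*I/4, m3 = tr(M rho(e3))/2 = -3/5.
Multiplying table entries, the bivector images are rho(e1 e2) = I*rho(e3), rho(e1 e3) = -I*rho(e2), rho(e2 e3) = I*rho(e1); with real blade coefficients the real parts of m0..m3 are the coefficients of 1, e1, e2, e3 and the imaginary parts give the bivectors (e2 e3: Im m1, e1 e3: -Im m2, e1 e2: Im m3).
Answer: 3*e1 - 3/5*e3 + 7/4*e1 e3


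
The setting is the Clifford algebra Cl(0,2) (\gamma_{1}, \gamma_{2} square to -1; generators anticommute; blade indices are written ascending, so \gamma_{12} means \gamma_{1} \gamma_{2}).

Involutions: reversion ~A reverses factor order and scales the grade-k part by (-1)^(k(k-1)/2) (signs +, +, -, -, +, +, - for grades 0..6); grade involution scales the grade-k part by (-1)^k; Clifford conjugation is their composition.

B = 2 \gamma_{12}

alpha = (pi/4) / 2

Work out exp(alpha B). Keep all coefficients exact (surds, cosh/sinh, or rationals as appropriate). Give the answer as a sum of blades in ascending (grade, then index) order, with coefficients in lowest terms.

B^2 = (2)^2*(\gamma_{12})^2 = 4*(-1) = -4 (a basis 2-blade squares to minus the product of its generators' squares).
B^2 = -4 — the negative square puts this in the circular regime; l = 2, alpha*l = \frac{\pi}{4}, so exp(alpha B) = cos(\frac{\pi}{4}) + (sin(\frac{\pi}{4})/2)*B = \frac{\sqrt{2}}{2} + (\frac{\sqrt{2}}{4})*B.
Answer: \frac{\sqrt{2}}{2} + \frac{\sqrt{2}}{2} \gamma_{12}


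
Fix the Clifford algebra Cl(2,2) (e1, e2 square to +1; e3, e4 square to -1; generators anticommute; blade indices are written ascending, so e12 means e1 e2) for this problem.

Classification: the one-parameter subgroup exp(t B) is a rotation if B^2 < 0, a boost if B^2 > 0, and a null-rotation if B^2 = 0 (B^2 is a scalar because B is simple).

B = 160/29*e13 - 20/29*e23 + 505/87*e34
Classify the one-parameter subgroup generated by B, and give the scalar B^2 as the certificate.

B^2 term by term: the squares give (160/29)^2*(e13)^2 + (-20/29)^2*(e23)^2 + (505/87)^2*(e34)^2 = 25600/841*(+1) + 400/841*(+1) + 255025/7569*(-1) = -25/9 (each basis 2-blade squares to minus the product of its generators' squares); cross terms between blades sharing an index anticommute and cancel. So B^2 = -25/9.
Answer: rotation, certificate B^2 = -25/9. The invariant at work: B^2 = -25/9 is unchanged by conjugation, hence its sign classifies the subgroup whatever basis B is written in.


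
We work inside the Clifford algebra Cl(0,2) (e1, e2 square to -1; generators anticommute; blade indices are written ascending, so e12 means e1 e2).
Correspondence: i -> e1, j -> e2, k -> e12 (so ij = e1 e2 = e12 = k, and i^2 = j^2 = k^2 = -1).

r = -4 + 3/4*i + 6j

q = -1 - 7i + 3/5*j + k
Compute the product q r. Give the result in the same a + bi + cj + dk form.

In blades: q = -1 - 7*e1 + 3/5*e2 + e12, r = -4 + 3/4*e1 + 6*e2.
Distribute q over r term by term (generator squares from the signature, products reordered to ascending indices): (-1)*r = 4 - 3/4*e1 - 6*e2; (-7*e1)*r = 21/4 + 28*e1 - 42*e12; (3/5*e2)*r = -18/5 - 12/5*e2 - 9/20*e12; (e12)*r = -6*e1 + 3/4*e2 - 4*e12.
Sum: 113/20 + 85/4*e1 - 153/20*e2 - 929/20*e12; translating back through the correspondence:
Answer: 113/20 + 85/4*i - 153/20*j - 929/20*k


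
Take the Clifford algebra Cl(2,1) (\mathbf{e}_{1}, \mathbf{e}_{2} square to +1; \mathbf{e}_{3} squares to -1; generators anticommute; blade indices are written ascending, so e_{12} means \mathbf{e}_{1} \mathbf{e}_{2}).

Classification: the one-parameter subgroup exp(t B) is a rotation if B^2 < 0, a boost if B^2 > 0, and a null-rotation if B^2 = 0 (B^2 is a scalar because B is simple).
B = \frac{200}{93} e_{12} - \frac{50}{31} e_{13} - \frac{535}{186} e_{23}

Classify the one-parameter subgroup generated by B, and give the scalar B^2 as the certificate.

B^2 term by term: the squares give (\frac{200}{93})^2*(e_{12})^2 + (-\frac{50}{31})^2*(e_{13})^2 + (-\frac{535}{186})^2*(e_{23})^2 = \frac{40000}{8649}*(-1) + \frac{2500}{961}*(+1) + \frac{286225}{34596}*(+1) = \frac{25}{4} (each basis 2-blade squares to minus the product of its generators' squares); cross terms between blades sharing an index anticommute and cancel. So B^2 = \frac{25}{4}.
Answer: boost, certificate B^2 = \frac{25}{4}. The class reads off the invariant scalar \frac{25}{4} directly.


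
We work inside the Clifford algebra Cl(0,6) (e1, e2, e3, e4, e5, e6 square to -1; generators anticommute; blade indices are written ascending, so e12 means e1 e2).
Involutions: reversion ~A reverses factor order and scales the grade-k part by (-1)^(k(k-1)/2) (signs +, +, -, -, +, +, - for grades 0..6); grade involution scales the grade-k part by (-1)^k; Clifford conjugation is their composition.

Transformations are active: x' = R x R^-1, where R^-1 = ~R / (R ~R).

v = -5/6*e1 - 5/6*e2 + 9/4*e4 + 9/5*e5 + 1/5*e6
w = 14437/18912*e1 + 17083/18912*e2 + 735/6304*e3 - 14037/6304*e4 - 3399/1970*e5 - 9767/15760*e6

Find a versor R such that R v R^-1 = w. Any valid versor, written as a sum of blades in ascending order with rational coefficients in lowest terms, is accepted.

A norm check does it: q(v) = q(w) = -35033/3600, hence R = v + w = -441/6304*e1 + 441/6304*e2 + 735/6304*e3 + 147/6304*e4 + 147/1970*e5 - 1323/3152*e6 realises the map — parallel part kept, (v - w)/2 negated, v carried to w.
Answer: -441/6304*e1 + 441/6304*e2 + 735/6304*e3 + 147/6304*e4 + 147/1970*e5 - 1323/3152*e6


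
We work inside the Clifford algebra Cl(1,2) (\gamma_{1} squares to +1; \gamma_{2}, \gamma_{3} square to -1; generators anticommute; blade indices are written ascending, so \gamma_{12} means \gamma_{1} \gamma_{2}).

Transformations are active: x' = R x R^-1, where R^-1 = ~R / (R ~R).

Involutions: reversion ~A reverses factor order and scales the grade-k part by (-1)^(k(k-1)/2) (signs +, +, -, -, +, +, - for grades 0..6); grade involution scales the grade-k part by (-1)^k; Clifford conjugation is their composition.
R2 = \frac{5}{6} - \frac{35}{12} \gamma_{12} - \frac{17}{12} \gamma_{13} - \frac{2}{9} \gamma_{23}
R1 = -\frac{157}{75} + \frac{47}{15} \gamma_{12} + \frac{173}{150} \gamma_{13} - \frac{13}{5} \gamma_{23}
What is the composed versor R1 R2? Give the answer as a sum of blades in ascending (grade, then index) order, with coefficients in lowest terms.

Distribute over the terms of R1 (each basis-blade product reordered to ascending indices, repeated generators contracted through their squares):
(-\frac{157}{75}) R2 = -\frac{157}{90} + \frac{1099}{180} \gamma_{12} + \frac{2669}{900} \gamma_{13} + \frac{314}{675} \gamma_{23}
(\frac{47}{15} \gamma_{12}) R2 = -\frac{329}{36} + \frac{47}{18} \gamma_{12} + \frac{94}{135} \gamma_{13} + \frac{799}{180} \gamma_{23}
(\frac{173}{150} \gamma_{13}) R2 = -\frac{2941}{1800} - \frac{173}{675} \gamma_{12} + \frac{173}{180} \gamma_{13} - \frac{1211}{360} \gamma_{23}
(-\frac{13}{5} \gamma_{23}) R2 = -\frac{26}{45} - \frac{221}{60} \gamma_{12} + \frac{91}{12} \gamma_{13} - \frac{13}{6} \gamma_{23}
Summing the partial products and collecting blades:
Answer: -\frac{2619}{200} + \frac{6449}{1350} \gamma_{12} + \frac{32957}{2700} \gamma_{13} - \frac{3383}{5400} \gamma_{23}


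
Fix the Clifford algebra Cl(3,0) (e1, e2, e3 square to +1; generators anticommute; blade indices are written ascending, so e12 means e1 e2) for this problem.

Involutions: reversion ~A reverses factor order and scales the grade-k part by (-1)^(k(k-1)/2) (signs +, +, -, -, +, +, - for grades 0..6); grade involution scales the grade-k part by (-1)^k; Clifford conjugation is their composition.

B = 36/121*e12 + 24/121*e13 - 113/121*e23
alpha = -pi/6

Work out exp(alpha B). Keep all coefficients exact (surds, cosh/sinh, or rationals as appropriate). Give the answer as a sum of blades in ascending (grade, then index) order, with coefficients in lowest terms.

B^2 term by term: the squares give (36/121)^2*(e12)^2 + (24/121)^2*(e13)^2 + (-113/121)^2*(e23)^2 = 1296/14641*(-1) + 576/14641*(-1) + 12769/14641*(-1) = -1 (each basis 2-blade squares to minus the product of its generators' squares); cross terms between blades sharing an index anticommute and cancel. So B^2 = -1.
B^2 = -1 — B^2 < 0, so the exponential closes trigonometrically: l = 1, alpha*l = -pi/6, so exp(alpha B) = cos(-pi/6) + (sin(-pi/6)/1)*B = sqrt(3)/2 + (-1/2)*B.
Answer: sqrt(3)/2 - 18/121*e12 - 12/121*e13 + 113/242*e23


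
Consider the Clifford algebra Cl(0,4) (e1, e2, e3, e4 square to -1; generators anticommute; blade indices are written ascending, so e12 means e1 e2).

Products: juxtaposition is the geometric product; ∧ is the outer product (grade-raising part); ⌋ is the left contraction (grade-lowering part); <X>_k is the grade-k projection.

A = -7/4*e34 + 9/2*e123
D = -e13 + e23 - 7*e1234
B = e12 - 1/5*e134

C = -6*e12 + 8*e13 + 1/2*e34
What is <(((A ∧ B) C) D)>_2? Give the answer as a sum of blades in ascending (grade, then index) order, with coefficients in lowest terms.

step 1: -7/4*e1234
step 2: 7/8*e12 - 14*e24 - 21/2*e34
step 3: -147/2*e12 + 777/8*e13 + 21/2*e14 - 7/8*e23 - 21/2*e24 + 161/8*e34 - 14*e1234
step 4: -147/2*e12 + 777/8*e13 + 21/2*e14 - 7/8*e23 - 21/2*e24 + 161/8*e34
Answer: -147/2*e12 + 777/8*e13 + 21/2*e14 - 7/8*e23 - 21/2*e24 + 161/8*e34


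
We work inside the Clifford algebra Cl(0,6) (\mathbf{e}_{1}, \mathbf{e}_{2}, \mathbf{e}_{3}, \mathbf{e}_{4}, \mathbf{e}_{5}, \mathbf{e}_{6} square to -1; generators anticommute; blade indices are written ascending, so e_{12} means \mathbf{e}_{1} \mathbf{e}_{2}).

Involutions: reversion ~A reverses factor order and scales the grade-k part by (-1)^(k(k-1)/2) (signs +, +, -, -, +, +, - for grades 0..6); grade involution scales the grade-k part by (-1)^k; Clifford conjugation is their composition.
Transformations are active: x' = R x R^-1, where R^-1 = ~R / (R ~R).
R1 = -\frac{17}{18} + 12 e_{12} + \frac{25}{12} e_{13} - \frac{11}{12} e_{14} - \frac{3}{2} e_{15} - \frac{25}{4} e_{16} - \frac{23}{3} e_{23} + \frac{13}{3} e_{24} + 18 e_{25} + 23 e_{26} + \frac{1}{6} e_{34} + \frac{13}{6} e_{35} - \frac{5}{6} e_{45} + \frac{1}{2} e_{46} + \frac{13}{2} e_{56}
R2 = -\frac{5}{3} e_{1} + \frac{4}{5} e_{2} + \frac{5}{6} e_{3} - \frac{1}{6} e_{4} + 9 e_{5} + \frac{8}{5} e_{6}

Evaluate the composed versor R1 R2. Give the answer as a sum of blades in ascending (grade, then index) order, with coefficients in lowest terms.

Distribute over the terms of R2 (each basis-blade product reordered to ascending indices, repeated generators contracted through their squares):
R1 (-\frac{5}{3} e_{1}) = \frac{85}{54} e_{1} - 20 e_{2} - \frac{125}{36} e_{3} + \frac{55}{36} e_{4} + \frac{5}{2} e_{5} + \frac{125}{12} e_{6} + \frac{115}{9} e_{123} - \frac{65}{9} e_{124} - 30 e_{125} - \frac{115}{3} e_{126} - \frac{5}{18} e_{134} - \frac{65}{18} e_{135} + \frac{25}{18} e_{145} - \frac{5}{6} e_{146} - \frac{65}{6} e_{156}
R1 (\frac{4}{5} e_{2}) = -\frac{48}{5} e_{1} - \frac{34}{45} e_{2} - \frac{92}{15} e_{3} + \frac{52}{15} e_{4} + \frac{72}{5} e_{5} + \frac{92}{5} e_{6} - \frac{5}{3} e_{123} + \frac{11}{15} e_{124} + \frac{6}{5} e_{125} + 5 e_{126} + \frac{2}{15} e_{234} + \frac{26}{15} e_{235} - \frac{2}{3} e_{245} + \frac{2}{5} e_{246} + \frac{26}{5} e_{256}
R1 (\frac{5}{6} e_{3}) = -\frac{125}{72} e_{1} + \frac{115}{18} e_{2} - \frac{85}{108} e_{3} + \frac{5}{36} e_{4} + \frac{65}{36} e_{5} + 10 e_{123} + \frac{55}{72} e_{134} + \frac{5}{4} e_{135} + \frac{125}{24} e_{136} - \frac{65}{18} e_{234} - 15 e_{235} - \frac{115}{6} e_{236} - \frac{25}{36} e_{345} + \frac{5}{12} e_{346} + \frac{65}{12} e_{356}
R1 (-\frac{1}{6} e_{4}) = -\frac{11}{72} e_{1} + \frac{13}{18} e_{2} + \frac{1}{36} e_{3} + \frac{17}{108} e_{4} + \frac{5}{36} e_{5} - \frac{1}{12} e_{6} - 2 e_{124} - \frac{25}{72} e_{134} - \frac{1}{4} e_{145} - \frac{25}{24} e_{146} + \frac{23}{18} e_{234} + 3 e_{245} + \frac{23}{6} e_{246} + \frac{13}{36} e_{345} - \frac{13}{12} e_{456}
R1 (9 e_{5}) = \frac{27}{2} e_{1} - 162 e_{2} - \frac{39}{2} e_{3} + \frac{15}{2} e_{4} - \frac{17}{2} e_{5} + \frac{117}{2} e_{6} + 108 e_{125} + \frac{75}{4} e_{135} - \frac{33}{4} e_{145} + \frac{225}{4} e_{156} - 69 e_{235} + 39 e_{245} - 207 e_{256} + \frac{3}{2} e_{345} - \frac{9}{2} e_{456}
R1 (\frac{8}{5} e_{6}) = 10 e_{1} - \frac{184}{5} e_{2} - \frac{4}{5} e_{4} - \frac{52}{5} e_{5} - \frac{68}{45} e_{6} + \frac{96}{5} e_{126} + \frac{10}{3} e_{136} - \frac{22}{15} e_{146} - \frac{12}{5} e_{156} - \frac{184}{15} e_{236} + \frac{104}{15} e_{246} + \frac{144}{5} e_{256} + \frac{4}{15} e_{346} + \frac{52}{15} e_{356} - \frac{4}{3} e_{456}
Summing the partial products and collecting blades:
Answer: \frac{1834}{135} e_{1} - \frac{1912}{9} e_{2} - \frac{16127}{540} e_{3} + \frac{1295}{108} e_{4} - \frac{1}{18} e_{5} + \frac{1543}{18} e_{6} + \frac{190}{9} e_{123} - \frac{382}{45} e_{124} + \frac{396}{5} e_{125} - \frac{212}{15} e_{126} + \frac{5}{36} e_{134} + \frac{295}{18} e_{135} + \frac{205}{24} e_{136} - \frac{64}{9} e_{145} - \frac{401}{120} e_{146} + \frac{2581}{60} e_{156} - \frac{11}{5} e_{234} - \frac{1234}{15} e_{235} - \frac{943}{30} e_{236} + \frac{124}{3} e_{245} + \frac{67}{6} e_{246} - 173 e_{256} + \frac{7}{6} e_{345} + \frac{41}{60} e_{346} + \frac{533}{60} e_{356} - \frac{83}{12} e_{456}


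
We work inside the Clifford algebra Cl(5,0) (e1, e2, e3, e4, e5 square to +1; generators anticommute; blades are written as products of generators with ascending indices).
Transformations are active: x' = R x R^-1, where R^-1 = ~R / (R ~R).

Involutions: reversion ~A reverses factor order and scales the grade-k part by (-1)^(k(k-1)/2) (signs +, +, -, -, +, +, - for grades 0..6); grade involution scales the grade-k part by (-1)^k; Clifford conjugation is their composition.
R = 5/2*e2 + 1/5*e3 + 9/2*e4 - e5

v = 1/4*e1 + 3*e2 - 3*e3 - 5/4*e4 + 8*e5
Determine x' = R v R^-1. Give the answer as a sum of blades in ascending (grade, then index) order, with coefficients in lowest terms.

~R = 5/2*e2 + 1/5*e3 + 9/2*e4 - e5, and R ~R = 1377/50, so R^-1 = ~R / (1377/50).
R v = -269/40 - 5/8*e1 e2 - 1/20*e1 e3 - 9/8*e1 e4 + 1/4*e1 e5 - 81/10*e2 e3 - 133/8*e2 e4 + 23*e2 e5 + 53/4*e3 e4 - 7/5*e3 e5 + 139/4*e4 e5
Answer: -1/4*e1 - 23249/5508*e2 + 7993/2754*e3 - 145/153*e4 - 20687/2754*e5


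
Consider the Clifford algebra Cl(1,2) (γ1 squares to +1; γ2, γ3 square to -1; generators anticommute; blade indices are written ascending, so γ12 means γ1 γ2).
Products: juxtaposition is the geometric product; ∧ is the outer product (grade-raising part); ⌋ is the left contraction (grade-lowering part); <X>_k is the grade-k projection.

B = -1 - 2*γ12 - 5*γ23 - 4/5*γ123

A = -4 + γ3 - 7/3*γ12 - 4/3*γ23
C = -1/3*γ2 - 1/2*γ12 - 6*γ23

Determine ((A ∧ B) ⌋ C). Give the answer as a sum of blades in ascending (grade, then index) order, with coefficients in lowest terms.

step 1: 4 - γ3 + 31/3*γ12 + 64/3*γ23 + 6/5*γ123
step 2: 737/6 + 14/3*γ2 - 2*γ12 - 24*γ23
Answer: 737/6 + 14/3*γ2 - 2*γ12 - 24*γ23


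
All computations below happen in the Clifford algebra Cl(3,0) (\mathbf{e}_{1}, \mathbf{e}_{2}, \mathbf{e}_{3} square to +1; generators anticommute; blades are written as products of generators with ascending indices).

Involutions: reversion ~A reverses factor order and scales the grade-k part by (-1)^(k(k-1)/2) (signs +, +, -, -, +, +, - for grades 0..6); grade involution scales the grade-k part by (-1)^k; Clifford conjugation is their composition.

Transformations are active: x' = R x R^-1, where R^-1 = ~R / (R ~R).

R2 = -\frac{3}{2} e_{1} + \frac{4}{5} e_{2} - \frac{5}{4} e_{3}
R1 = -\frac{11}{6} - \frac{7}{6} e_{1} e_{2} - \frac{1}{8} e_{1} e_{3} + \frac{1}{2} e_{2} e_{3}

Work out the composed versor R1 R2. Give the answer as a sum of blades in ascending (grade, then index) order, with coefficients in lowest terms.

Distribute over the terms of R2 (each basis-blade product reordered to ascending indices, repeated generators contracted through their squares):
R1 (-\frac{3}{2} e_{1}) = \frac{11}{4} e_{1} - \frac{7}{4} e_{2} - \frac{3}{16} e_{3} - \frac{3}{4} e_{1} e_{2} e_{3}
R1 (\frac{4}{5} e_{2}) = -\frac{14}{15} e_{1} - \frac{22}{15} e_{2} - \frac{2}{5} e_{3} + \frac{1}{10} e_{1} e_{2} e_{3}
R1 (-\frac{5}{4} e_{3}) = \frac{5}{32} e_{1} - \frac{5}{8} e_{2} + \frac{55}{24} e_{3} + \frac{35}{24} e_{1} e_{2} e_{3}
Summing the partial products and collecting blades:
Answer: \frac{947}{480} e_{1} - \frac{461}{120} e_{2} + \frac{409}{240} e_{3} + \frac{97}{120} e_{1} e_{2} e_{3}


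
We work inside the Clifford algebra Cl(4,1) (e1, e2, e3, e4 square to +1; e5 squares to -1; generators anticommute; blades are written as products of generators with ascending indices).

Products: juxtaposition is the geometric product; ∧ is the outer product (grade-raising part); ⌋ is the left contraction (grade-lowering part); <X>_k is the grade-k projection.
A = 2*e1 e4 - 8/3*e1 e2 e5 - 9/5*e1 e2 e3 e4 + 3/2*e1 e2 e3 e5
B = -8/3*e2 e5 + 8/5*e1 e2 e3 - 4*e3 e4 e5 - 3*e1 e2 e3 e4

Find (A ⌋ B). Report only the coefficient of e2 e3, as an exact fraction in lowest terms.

step 1: 27/5 + 6*e2 e3
Answer: 6
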